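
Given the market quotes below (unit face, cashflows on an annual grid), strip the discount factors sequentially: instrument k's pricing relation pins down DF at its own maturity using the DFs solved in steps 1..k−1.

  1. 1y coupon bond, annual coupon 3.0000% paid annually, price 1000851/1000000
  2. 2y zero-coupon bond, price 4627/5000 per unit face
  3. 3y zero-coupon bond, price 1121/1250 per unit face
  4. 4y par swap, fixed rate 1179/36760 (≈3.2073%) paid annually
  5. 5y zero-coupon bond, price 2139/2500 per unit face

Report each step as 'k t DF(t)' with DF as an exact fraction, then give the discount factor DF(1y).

step 1 [1y] bond c/1=3/100: DF=(1000851/1000000 − 3/100·(0))/(1+3/100) = 9717/10000 ≈ 0.971700
step 2 [2y] zero: DF = P = 4627/5000 ≈ 0.925400
step 3 [3y] zero: DF = P = 1121/1250 ≈ 0.896800
step 4 [4y] swap r/1=1179/36760: DF=(1 − 1179/36760·(0.971700+0.925400+0.896800))/(1+1179/36760) = 8821/10000 ≈ 0.882100
step 5 [5y] zero: DF = P = 2139/2500 ≈ 0.855600

1 1 9717/10000
2 2 4627/5000
3 3 1121/1250
4 4 8821/10000
5 5 2139/2500
DF(1y) = 9717/10000 ≈ 0.971700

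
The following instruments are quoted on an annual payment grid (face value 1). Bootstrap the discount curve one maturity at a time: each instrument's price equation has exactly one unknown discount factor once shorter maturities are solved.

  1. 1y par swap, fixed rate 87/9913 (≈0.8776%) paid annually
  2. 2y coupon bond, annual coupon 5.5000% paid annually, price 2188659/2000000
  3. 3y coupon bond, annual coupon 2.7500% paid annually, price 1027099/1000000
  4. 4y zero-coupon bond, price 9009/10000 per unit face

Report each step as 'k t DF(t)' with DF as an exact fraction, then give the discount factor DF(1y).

1 1 9913/10000
2 2 616/625
3 3 9467/10000
4 4 9009/10000
DF(1y) = 9913/10000 ≈ 0.991300

step 1 [1y] swap r/1=87/9913: DF=(1 − 87/9913·(0))/(1+87/9913) = 9913/10000 ≈ 0.991300
step 2 [2y] bond c/1=11/200: DF=(2188659/2000000 − 11/200·(0.991300))/(1+11/200) = 616/625 ≈ 0.985600
step 3 [3y] bond c/1=11/400: DF=(1027099/1000000 − 11/400·(0.991300+0.985600))/(1+11/400) = 9467/10000 ≈ 0.946700
step 4 [4y] zero: DF = P = 9009/10000 ≈ 0.900900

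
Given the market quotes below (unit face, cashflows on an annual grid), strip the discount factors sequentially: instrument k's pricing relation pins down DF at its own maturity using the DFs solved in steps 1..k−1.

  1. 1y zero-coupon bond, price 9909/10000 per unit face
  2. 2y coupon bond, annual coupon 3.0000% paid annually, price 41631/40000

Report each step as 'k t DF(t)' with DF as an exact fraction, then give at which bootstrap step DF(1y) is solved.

1 1 9909/10000
2 2 1227/1250
DF(1y) is solved at step 1

step 1 [1y] zero: DF = P = 9909/10000 ≈ 0.990900
step 2 [2y] bond c/1=3/100: DF=(41631/40000 − 3/100·(0.990900))/(1+3/100) = 1227/1250 ≈ 0.981600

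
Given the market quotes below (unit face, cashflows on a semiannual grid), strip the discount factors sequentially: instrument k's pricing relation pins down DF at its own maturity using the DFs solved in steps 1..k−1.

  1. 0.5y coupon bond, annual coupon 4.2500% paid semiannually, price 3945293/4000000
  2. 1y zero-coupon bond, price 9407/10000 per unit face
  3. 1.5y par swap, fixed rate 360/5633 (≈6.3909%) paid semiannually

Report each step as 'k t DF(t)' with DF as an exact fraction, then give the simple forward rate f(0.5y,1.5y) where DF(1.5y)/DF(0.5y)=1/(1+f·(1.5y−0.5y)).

1 1/2 4829/5000
2 1 9407/10000
3 3/2 91/100
f(0.5y,1.5y) = ((4829/5000)/(91/100) − 1)/(1) = 279/4550 ≈ 6.1319%

step 1 [0.5y] bond c/2=17/800: DF=(3945293/4000000 − 17/800·(0))/(1+17/800) = 4829/5000 ≈ 0.965800
step 2 [1y] zero: DF = P = 9407/10000 ≈ 0.940700
step 3 [1.5y] swap r/2=180/5633: DF=(1 − 180/5633·(0.965800+0.940700))/(1+180/5633) = 91/100 ≈ 0.910000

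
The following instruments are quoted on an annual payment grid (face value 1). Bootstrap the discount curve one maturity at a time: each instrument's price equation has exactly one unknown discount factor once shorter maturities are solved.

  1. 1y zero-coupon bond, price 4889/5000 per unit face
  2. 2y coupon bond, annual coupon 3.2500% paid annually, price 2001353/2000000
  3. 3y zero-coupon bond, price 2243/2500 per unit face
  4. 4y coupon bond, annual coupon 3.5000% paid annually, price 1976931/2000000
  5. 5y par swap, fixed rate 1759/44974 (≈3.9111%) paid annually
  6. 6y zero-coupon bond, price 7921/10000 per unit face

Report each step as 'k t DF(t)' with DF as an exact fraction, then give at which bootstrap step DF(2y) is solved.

step 1 [1y] zero: DF = P = 4889/5000 ≈ 0.977800
step 2 [2y] bond c/1=13/400: DF=(2001353/2000000 − 13/400·(0.977800))/(1+13/400) = 1173/1250 ≈ 0.938400
step 3 [3y] zero: DF = P = 2243/2500 ≈ 0.897200
step 4 [4y] bond c/1=7/200: DF=(1976931/2000000 − 7/200·(0.977800+0.938400+0.897200))/(1+7/200) = 8599/10000 ≈ 0.859900
step 5 [5y] swap r/1=1759/44974: DF=(1 − 1759/44974·(0.977800+0.938400+0.897200+0.859900))/(1+1759/44974) = 8241/10000 ≈ 0.824100
step 6 [6y] zero: DF = P = 7921/10000 ≈ 0.792100

1 1 4889/5000
2 2 1173/1250
3 3 2243/2500
4 4 8599/10000
5 5 8241/10000
6 6 7921/10000
DF(2y) is solved at step 2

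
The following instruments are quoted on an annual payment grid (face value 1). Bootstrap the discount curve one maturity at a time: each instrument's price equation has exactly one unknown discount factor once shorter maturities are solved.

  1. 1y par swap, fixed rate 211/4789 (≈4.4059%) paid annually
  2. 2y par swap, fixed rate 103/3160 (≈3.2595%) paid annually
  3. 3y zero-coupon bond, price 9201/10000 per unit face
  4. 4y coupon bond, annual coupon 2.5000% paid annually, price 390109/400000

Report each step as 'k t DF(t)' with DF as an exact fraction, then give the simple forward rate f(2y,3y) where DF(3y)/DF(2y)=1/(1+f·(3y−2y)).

1 1 4789/5000
2 2 4691/5000
3 3 9201/10000
4 4 2207/2500
f(2y,3y) = ((4691/5000)/(9201/10000) − 1)/(1) = 181/9201 ≈ 1.9672%

step 1 [1y] swap r/1=211/4789: DF=(1 − 211/4789·(0))/(1+211/4789) = 4789/5000 ≈ 0.957800
step 2 [2y] swap r/1=103/3160: DF=(1 − 103/3160·(0.957800))/(1+103/3160) = 4691/5000 ≈ 0.938200
step 3 [3y] zero: DF = P = 9201/10000 ≈ 0.920100
step 4 [4y] bond c/1=1/40: DF=(390109/400000 − 1/40·(0.957800+0.938200+0.920100))/(1+1/40) = 2207/2500 ≈ 0.882800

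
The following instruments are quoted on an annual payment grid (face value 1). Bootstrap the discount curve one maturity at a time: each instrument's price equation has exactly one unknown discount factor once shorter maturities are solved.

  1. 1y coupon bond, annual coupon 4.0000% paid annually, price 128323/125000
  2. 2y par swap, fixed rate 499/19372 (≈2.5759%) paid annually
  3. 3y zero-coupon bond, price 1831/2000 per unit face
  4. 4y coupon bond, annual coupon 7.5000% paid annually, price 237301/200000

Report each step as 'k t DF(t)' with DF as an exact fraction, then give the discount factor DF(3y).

step 1 [1y] bond c/1=1/25: DF=(128323/125000 − 1/25·(0))/(1+1/25) = 9871/10000 ≈ 0.987100
step 2 [2y] swap r/1=499/19372: DF=(1 − 499/19372·(0.987100))/(1+499/19372) = 9501/10000 ≈ 0.950100
step 3 [3y] zero: DF = P = 1831/2000 ≈ 0.915500
step 4 [4y] bond c/1=3/40: DF=(237301/200000 − 3/40·(0.987100+0.950100+0.915500))/(1+3/40) = 9047/10000 ≈ 0.904700

1 1 9871/10000
2 2 9501/10000
3 3 1831/2000
4 4 9047/10000
DF(3y) = 1831/2000 ≈ 0.915500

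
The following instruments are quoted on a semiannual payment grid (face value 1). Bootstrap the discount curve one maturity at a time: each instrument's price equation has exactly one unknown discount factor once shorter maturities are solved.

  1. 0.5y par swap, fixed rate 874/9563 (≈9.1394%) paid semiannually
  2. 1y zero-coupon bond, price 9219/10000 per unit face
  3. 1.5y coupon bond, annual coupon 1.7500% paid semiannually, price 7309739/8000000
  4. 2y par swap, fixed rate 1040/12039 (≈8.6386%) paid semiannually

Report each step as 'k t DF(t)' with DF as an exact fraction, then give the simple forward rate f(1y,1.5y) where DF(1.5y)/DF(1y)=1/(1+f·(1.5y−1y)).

1 1/2 9563/10000
2 1 9219/10000
3 3/2 1779/2000
4 2 211/250
f(1y,1.5y) = ((9219/10000)/(1779/2000) − 1)/(1/2) = 216/2965 ≈ 7.2850%

step 1 [0.5y] swap r/2=437/9563: DF=(1 − 437/9563·(0))/(1+437/9563) = 9563/10000 ≈ 0.956300
step 2 [1y] zero: DF = P = 9219/10000 ≈ 0.921900
step 3 [1.5y] bond c/2=7/800: DF=(7309739/8000000 − 7/800·(0.956300+0.921900))/(1+7/800) = 1779/2000 ≈ 0.889500
step 4 [2y] swap r/2=520/12039: DF=(1 − 520/12039·(0.956300+0.921900+0.889500))/(1+520/12039) = 211/250 ≈ 0.844000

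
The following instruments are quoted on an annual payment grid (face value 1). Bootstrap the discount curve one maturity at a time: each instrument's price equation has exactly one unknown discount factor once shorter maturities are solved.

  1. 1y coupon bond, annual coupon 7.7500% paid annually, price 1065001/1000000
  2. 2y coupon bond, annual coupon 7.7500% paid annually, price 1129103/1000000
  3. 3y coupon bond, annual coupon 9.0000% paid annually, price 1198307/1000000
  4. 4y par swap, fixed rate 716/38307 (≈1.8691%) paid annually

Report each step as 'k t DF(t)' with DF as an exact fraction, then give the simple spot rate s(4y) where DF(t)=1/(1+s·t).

1 1 2471/2500
2 2 1221/1250
3 3 9371/10000
4 4 2321/2500
s(4y) = (1/(2321/2500) − 1)/(4) = 179/9284 ≈ 1.9280%

step 1 [1y] bond c/1=31/400: DF=(1065001/1000000 − 31/400·(0))/(1+31/400) = 2471/2500 ≈ 0.988400
step 2 [2y] bond c/1=31/400: DF=(1129103/1000000 − 31/400·(0.988400))/(1+31/400) = 1221/1250 ≈ 0.976800
step 3 [3y] bond c/1=9/100: DF=(1198307/1000000 − 9/100·(0.988400+0.976800))/(1+9/100) = 9371/10000 ≈ 0.937100
step 4 [4y] swap r/1=716/38307: DF=(1 − 716/38307·(0.988400+0.976800+0.937100))/(1+716/38307) = 2321/2500 ≈ 0.928400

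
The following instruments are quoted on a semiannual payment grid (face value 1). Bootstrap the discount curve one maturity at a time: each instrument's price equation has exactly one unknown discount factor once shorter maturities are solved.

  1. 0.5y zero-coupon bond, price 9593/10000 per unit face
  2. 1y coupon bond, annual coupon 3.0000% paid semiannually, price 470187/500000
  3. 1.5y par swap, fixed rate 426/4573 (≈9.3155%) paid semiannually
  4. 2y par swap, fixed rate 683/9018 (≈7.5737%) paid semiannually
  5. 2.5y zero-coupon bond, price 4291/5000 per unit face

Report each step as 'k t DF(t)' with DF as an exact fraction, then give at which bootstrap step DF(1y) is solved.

step 1 [0.5y] zero: DF = P = 9593/10000 ≈ 0.959300
step 2 [1y] bond c/2=3/200: DF=(470187/500000 − 3/200·(0.959300))/(1+3/200) = 9123/10000 ≈ 0.912300
step 3 [1.5y] swap r/2=213/4573: DF=(1 − 213/4573·(0.959300+0.912300))/(1+213/4573) = 4361/5000 ≈ 0.872200
step 4 [2y] swap r/2=683/18036: DF=(1 − 683/18036·(0.959300+0.912300+0.872200))/(1+683/18036) = 4317/5000 ≈ 0.863400
step 5 [2.5y] zero: DF = P = 4291/5000 ≈ 0.858200

1 1/2 9593/10000
2 1 9123/10000
3 3/2 4361/5000
4 2 4317/5000
5 5/2 4291/5000
DF(1y) is solved at step 2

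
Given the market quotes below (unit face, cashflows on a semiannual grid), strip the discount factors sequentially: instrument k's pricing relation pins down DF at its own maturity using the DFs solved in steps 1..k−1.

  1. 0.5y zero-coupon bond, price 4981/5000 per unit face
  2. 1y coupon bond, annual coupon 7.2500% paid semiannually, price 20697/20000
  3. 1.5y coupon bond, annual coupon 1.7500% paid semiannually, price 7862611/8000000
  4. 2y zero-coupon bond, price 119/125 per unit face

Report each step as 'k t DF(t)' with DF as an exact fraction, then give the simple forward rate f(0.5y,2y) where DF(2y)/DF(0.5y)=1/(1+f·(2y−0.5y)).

step 1 [0.5y] zero: DF = P = 4981/5000 ≈ 0.996200
step 2 [1y] bond c/2=29/800: DF=(20697/20000 − 29/800·(0.996200))/(1+29/800) = 4819/5000 ≈ 0.963800
step 3 [1.5y] bond c/2=7/800: DF=(7862611/8000000 − 7/800·(0.996200+0.963800))/(1+7/800) = 9573/10000 ≈ 0.957300
step 4 [2y] zero: DF = P = 119/125 ≈ 0.952000

1 1/2 4981/5000
2 1 4819/5000
3 3/2 9573/10000
4 2 119/125
f(0.5y,2y) = ((4981/5000)/(119/125) − 1)/(3/2) = 13/420 ≈ 3.0952%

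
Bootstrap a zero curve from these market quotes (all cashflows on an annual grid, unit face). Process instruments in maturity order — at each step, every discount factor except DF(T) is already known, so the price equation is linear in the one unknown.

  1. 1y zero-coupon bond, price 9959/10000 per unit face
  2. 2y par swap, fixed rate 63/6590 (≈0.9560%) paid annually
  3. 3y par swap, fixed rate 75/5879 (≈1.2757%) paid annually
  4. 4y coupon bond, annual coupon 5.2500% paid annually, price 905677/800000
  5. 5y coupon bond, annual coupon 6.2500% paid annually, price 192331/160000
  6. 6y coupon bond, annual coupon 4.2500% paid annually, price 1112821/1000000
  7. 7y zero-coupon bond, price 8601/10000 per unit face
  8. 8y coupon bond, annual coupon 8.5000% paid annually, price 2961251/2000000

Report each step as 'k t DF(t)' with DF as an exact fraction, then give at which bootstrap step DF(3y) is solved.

step 1 [1y] zero: DF = P = 9959/10000 ≈ 0.995900
step 2 [2y] swap r/1=63/6590: DF=(1 − 63/6590·(0.995900))/(1+63/6590) = 9811/10000 ≈ 0.981100
step 3 [3y] swap r/1=75/5879: DF=(1 − 75/5879·(0.995900+0.981100))/(1+75/5879) = 77/80 ≈ 0.962500
step 4 [4y] bond c/1=21/400: DF=(905677/800000 − 21/400·(0.995900+0.981100+0.962500))/(1+21/400) = 929/1000 ≈ 0.929000
step 5 [5y] bond c/1=1/16: DF=(192331/160000 − 1/16·(0.995900+0.981100+0.962500+0.929000))/(1+1/16) = 4519/5000 ≈ 0.903800
step 6 [6y] bond c/1=17/400: DF=(1112821/1000000 − 17/400·(0.995900+0.981100+0.962500+0.929000+0.903800))/(1+17/400) = 8729/10000 ≈ 0.872900
step 7 [7y] zero: DF = P = 8601/10000 ≈ 0.860100
step 8 [8y] bond c/1=17/200: DF=(2961251/2000000 − 17/200·(0.995900+0.981100+0.962500+0.929000+0.903800+0.872900+0.860100))/(1+17/200) = 171/200 ≈ 0.855000

1 1 9959/10000
2 2 9811/10000
3 3 77/80
4 4 929/1000
5 5 4519/5000
6 6 8729/10000
7 7 8601/10000
8 8 171/200
DF(3y) is solved at step 3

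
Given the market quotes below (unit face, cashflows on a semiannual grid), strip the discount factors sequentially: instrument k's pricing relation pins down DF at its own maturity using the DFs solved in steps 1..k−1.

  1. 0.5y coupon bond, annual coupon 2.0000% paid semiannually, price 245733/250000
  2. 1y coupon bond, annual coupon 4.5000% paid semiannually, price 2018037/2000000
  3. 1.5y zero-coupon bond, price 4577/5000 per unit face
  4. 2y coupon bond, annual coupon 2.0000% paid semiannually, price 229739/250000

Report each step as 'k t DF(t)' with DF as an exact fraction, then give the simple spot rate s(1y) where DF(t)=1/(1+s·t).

1 1/2 2433/2500
2 1 4827/5000
3 3/2 4577/5000
4 2 551/625
s(1y) = (1/(4827/5000) − 1)/(1) = 173/4827 ≈ 3.5840%

step 1 [0.5y] bond c/2=1/100: DF=(245733/250000 − 1/100·(0))/(1+1/100) = 2433/2500 ≈ 0.973200
step 2 [1y] bond c/2=9/400: DF=(2018037/2000000 − 9/400·(0.973200))/(1+9/400) = 4827/5000 ≈ 0.965400
step 3 [1.5y] zero: DF = P = 4577/5000 ≈ 0.915400
step 4 [2y] bond c/2=1/100: DF=(229739/250000 − 1/100·(0.973200+0.965400+0.915400))/(1+1/100) = 551/625 ≈ 0.881600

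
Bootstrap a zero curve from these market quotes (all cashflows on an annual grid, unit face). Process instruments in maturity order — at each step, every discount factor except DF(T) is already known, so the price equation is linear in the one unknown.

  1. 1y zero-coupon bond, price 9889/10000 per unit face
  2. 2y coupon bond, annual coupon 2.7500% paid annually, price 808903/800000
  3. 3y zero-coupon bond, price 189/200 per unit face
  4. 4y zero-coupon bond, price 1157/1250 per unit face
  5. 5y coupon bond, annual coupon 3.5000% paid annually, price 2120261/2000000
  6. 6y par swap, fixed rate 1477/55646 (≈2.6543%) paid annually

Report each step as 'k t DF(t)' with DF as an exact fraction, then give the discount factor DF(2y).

1 1 9889/10000
2 2 1197/1250
3 3 189/200
4 4 1157/1250
5 5 1119/1250
6 6 8523/10000
DF(2y) = 1197/1250 ≈ 0.957600

step 1 [1y] zero: DF = P = 9889/10000 ≈ 0.988900
step 2 [2y] bond c/1=11/400: DF=(808903/800000 − 11/400·(0.988900))/(1+11/400) = 1197/1250 ≈ 0.957600
step 3 [3y] zero: DF = P = 189/200 ≈ 0.945000
step 4 [4y] zero: DF = P = 1157/1250 ≈ 0.925600
step 5 [5y] bond c/1=7/200: DF=(2120261/2000000 − 7/200·(0.988900+0.957600+0.945000+0.925600))/(1+7/200) = 1119/1250 ≈ 0.895200
step 6 [6y] swap r/1=1477/55646: DF=(1 − 1477/55646·(0.988900+0.957600+0.945000+0.925600+0.895200))/(1+1477/55646) = 8523/10000 ≈ 0.852300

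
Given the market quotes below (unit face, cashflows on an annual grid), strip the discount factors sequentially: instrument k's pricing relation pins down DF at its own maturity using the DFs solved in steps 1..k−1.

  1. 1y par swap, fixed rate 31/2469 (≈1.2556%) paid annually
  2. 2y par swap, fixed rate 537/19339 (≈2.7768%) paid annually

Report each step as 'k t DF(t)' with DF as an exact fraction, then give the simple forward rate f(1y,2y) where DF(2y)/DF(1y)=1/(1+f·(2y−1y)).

step 1 [1y] swap r/1=31/2469: DF=(1 − 31/2469·(0))/(1+31/2469) = 2469/2500 ≈ 0.987600
step 2 [2y] swap r/1=537/19339: DF=(1 − 537/19339·(0.987600))/(1+537/19339) = 9463/10000 ≈ 0.946300

1 1 2469/2500
2 2 9463/10000
f(1y,2y) = ((2469/2500)/(9463/10000) − 1)/(1) = 413/9463 ≈ 4.3644%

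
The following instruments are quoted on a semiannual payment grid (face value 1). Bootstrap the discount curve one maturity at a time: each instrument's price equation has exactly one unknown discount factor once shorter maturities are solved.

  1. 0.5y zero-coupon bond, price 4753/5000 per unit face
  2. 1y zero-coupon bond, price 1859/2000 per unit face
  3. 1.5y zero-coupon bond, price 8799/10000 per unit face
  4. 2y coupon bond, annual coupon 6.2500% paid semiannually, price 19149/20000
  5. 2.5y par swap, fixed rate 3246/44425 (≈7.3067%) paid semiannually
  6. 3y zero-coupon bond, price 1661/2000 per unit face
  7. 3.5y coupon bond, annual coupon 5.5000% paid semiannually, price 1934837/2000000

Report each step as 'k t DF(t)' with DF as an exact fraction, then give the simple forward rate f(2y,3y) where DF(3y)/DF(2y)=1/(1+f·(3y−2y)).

1 1/2 4753/5000
2 1 1859/2000
3 3/2 8799/10000
4 2 528/625
5 5/2 8377/10000
6 3 1661/2000
7 7/2 2001/2500
f(2y,3y) = ((528/625)/(1661/2000) − 1)/(1) = 13/755 ≈ 1.7219%

step 1 [0.5y] zero: DF = P = 4753/5000 ≈ 0.950600
step 2 [1y] zero: DF = P = 1859/2000 ≈ 0.929500
step 3 [1.5y] zero: DF = P = 8799/10000 ≈ 0.879900
step 4 [2y] bond c/2=1/32: DF=(19149/20000 − 1/32·(0.950600+0.929500+0.879900))/(1+1/32) = 528/625 ≈ 0.844800
step 5 [2.5y] swap r/2=1623/44425: DF=(1 − 1623/44425·(0.950600+0.929500+0.879900+0.844800))/(1+1623/44425) = 8377/10000 ≈ 0.837700
step 6 [3y] zero: DF = P = 1661/2000 ≈ 0.830500
step 7 [3.5y] bond c/2=11/400: DF=(1934837/2000000 − 11/400·(0.950600+0.929500+0.879900+0.844800+0.837700+0.830500))/(1+11/400) = 2001/2500 ≈ 0.800400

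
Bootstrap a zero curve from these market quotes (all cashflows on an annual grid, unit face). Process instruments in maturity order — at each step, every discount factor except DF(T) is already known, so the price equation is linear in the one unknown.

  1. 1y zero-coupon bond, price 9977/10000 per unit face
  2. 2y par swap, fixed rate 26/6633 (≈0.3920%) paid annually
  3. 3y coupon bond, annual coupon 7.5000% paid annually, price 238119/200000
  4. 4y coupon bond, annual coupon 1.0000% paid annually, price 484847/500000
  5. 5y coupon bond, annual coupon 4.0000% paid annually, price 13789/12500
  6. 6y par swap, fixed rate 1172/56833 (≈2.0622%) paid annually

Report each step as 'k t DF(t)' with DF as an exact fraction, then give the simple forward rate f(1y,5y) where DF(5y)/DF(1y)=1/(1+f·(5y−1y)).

step 1 [1y] zero: DF = P = 9977/10000 ≈ 0.997700
step 2 [2y] swap r/1=26/6633: DF=(1 − 26/6633·(0.997700))/(1+26/6633) = 4961/5000 ≈ 0.992200
step 3 [3y] bond c/1=3/40: DF=(238119/200000 − 3/40·(0.997700+0.992200))/(1+3/40) = 9687/10000 ≈ 0.968700
step 4 [4y] bond c/1=1/100: DF=(484847/500000 − 1/100·(0.997700+0.992200+0.968700))/(1+1/100) = 2327/2500 ≈ 0.930800
step 5 [5y] bond c/1=1/25: DF=(13789/12500 − 1/25·(0.997700+0.992200+0.968700+0.930800))/(1+1/25) = 9111/10000 ≈ 0.911100
step 6 [6y] swap r/1=1172/56833: DF=(1 − 1172/56833·(0.997700+0.992200+0.968700+0.930800+0.911100))/(1+1172/56833) = 2207/2500 ≈ 0.882800

1 1 9977/10000
2 2 4961/5000
3 3 9687/10000
4 4 2327/2500
5 5 9111/10000
6 6 2207/2500
f(1y,5y) = ((9977/10000)/(9111/10000) − 1)/(4) = 433/18222 ≈ 2.3762%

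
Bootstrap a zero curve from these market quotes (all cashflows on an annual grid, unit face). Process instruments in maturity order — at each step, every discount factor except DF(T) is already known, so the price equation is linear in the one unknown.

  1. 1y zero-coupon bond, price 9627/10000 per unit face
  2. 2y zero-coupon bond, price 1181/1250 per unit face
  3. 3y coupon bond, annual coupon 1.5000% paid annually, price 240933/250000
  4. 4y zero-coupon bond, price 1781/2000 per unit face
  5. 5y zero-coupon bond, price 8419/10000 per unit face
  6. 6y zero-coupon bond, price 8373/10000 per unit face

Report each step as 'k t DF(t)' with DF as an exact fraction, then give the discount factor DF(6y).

step 1 [1y] zero: DF = P = 9627/10000 ≈ 0.962700
step 2 [2y] zero: DF = P = 1181/1250 ≈ 0.944800
step 3 [3y] bond c/1=3/200: DF=(240933/250000 − 3/200·(0.962700+0.944800))/(1+3/200) = 9213/10000 ≈ 0.921300
step 4 [4y] zero: DF = P = 1781/2000 ≈ 0.890500
step 5 [5y] zero: DF = P = 8419/10000 ≈ 0.841900
step 6 [6y] zero: DF = P = 8373/10000 ≈ 0.837300

1 1 9627/10000
2 2 1181/1250
3 3 9213/10000
4 4 1781/2000
5 5 8419/10000
6 6 8373/10000
DF(6y) = 8373/10000 ≈ 0.837300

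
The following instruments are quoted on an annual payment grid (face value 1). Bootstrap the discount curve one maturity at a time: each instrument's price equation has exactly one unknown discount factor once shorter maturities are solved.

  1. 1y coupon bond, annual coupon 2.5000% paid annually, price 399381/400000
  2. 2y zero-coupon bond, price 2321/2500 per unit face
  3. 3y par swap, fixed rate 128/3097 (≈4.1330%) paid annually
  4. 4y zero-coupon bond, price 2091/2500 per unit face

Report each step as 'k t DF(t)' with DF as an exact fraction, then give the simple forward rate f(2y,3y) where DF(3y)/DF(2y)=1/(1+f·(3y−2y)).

step 1 [1y] bond c/1=1/40: DF=(399381/400000 − 1/40·(0))/(1+1/40) = 9741/10000 ≈ 0.974100
step 2 [2y] zero: DF = P = 2321/2500 ≈ 0.928400
step 3 [3y] swap r/1=128/3097: DF=(1 − 128/3097·(0.974100+0.928400))/(1+128/3097) = 553/625 ≈ 0.884800
step 4 [4y] zero: DF = P = 2091/2500 ≈ 0.836400

1 1 9741/10000
2 2 2321/2500
3 3 553/625
4 4 2091/2500
f(2y,3y) = ((2321/2500)/(553/625) − 1)/(1) = 109/2212 ≈ 4.9277%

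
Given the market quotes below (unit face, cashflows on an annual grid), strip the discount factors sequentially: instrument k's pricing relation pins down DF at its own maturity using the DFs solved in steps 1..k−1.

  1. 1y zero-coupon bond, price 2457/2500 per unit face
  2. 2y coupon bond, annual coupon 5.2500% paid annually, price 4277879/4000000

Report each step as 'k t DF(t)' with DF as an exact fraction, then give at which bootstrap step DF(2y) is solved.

1 1 2457/2500
2 2 9671/10000
DF(2y) is solved at step 2

step 1 [1y] zero: DF = P = 2457/2500 ≈ 0.982800
step 2 [2y] bond c/1=21/400: DF=(4277879/4000000 − 21/400·(0.982800))/(1+21/400) = 9671/10000 ≈ 0.967100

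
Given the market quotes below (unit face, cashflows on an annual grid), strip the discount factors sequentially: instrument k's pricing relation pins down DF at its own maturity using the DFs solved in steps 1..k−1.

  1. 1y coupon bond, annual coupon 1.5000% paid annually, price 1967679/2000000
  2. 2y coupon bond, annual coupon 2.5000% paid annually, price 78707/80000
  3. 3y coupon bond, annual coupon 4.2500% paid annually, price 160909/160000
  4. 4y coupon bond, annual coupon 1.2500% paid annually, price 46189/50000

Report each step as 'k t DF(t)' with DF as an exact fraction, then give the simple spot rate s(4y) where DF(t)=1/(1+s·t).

1 1 9693/10000
2 2 4681/5000
3 3 887/1000
4 4 8779/10000
s(4y) = (1/(8779/10000) − 1)/(4) = 1221/35116 ≈ 3.4770%

step 1 [1y] bond c/1=3/200: DF=(1967679/2000000 − 3/200·(0))/(1+3/200) = 9693/10000 ≈ 0.969300
step 2 [2y] bond c/1=1/40: DF=(78707/80000 − 1/40·(0.969300))/(1+1/40) = 4681/5000 ≈ 0.936200
step 3 [3y] bond c/1=17/400: DF=(160909/160000 − 17/400·(0.969300+0.936200))/(1+17/400) = 887/1000 ≈ 0.887000
step 4 [4y] bond c/1=1/80: DF=(46189/50000 − 1/80·(0.969300+0.936200+0.887000))/(1+1/80) = 8779/10000 ≈ 0.877900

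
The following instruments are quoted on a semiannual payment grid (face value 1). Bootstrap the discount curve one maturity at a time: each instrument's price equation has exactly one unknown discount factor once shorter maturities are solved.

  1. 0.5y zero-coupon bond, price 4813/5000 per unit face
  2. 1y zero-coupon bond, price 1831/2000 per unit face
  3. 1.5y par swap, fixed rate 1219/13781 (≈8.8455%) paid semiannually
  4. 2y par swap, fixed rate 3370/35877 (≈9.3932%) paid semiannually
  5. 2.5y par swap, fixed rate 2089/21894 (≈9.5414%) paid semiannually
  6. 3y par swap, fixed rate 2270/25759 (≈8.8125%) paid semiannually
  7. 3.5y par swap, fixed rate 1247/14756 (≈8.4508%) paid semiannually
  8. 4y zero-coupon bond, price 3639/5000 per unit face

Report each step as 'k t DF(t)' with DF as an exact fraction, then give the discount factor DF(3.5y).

step 1 [0.5y] zero: DF = P = 4813/5000 ≈ 0.962600
step 2 [1y] zero: DF = P = 1831/2000 ≈ 0.915500
step 3 [1.5y] swap r/2=1219/27562: DF=(1 − 1219/27562·(0.962600+0.915500))/(1+1219/27562) = 8781/10000 ≈ 0.878100
step 4 [2y] swap r/2=1685/35877: DF=(1 − 1685/35877·(0.962600+0.915500+0.878100))/(1+1685/35877) = 1663/2000 ≈ 0.831500
step 5 [2.5y] swap r/2=2089/43788: DF=(1 − 2089/43788·(0.962600+0.915500+0.878100+0.831500))/(1+2089/43788) = 7911/10000 ≈ 0.791100
step 6 [3y] swap r/2=1135/25759: DF=(1 − 1135/25759·(0.962600+0.915500+0.878100+0.831500+0.791100))/(1+1135/25759) = 773/1000 ≈ 0.773000
step 7 [3.5y] swap r/2=1247/29512: DF=(1 − 1247/29512·(0.962600+0.915500+0.878100+0.831500+0.791100+0.773000))/(1+1247/29512) = 3753/5000 ≈ 0.750600
step 8 [4y] zero: DF = P = 3639/5000 ≈ 0.727800

1 1/2 4813/5000
2 1 1831/2000
3 3/2 8781/10000
4 2 1663/2000
5 5/2 7911/10000
6 3 773/1000
7 7/2 3753/5000
8 4 3639/5000
DF(3.5y) = 3753/5000 ≈ 0.750600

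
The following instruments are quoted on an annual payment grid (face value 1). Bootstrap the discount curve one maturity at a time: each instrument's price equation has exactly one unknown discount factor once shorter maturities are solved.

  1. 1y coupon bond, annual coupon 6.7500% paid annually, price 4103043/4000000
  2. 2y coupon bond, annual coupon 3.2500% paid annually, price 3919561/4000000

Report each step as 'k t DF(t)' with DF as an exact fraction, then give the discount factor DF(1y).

1 1 9609/10000
2 2 2297/2500
DF(1y) = 9609/10000 ≈ 0.960900

step 1 [1y] bond c/1=27/400: DF=(4103043/4000000 − 27/400·(0))/(1+27/400) = 9609/10000 ≈ 0.960900
step 2 [2y] bond c/1=13/400: DF=(3919561/4000000 − 13/400·(0.960900))/(1+13/400) = 2297/2500 ≈ 0.918800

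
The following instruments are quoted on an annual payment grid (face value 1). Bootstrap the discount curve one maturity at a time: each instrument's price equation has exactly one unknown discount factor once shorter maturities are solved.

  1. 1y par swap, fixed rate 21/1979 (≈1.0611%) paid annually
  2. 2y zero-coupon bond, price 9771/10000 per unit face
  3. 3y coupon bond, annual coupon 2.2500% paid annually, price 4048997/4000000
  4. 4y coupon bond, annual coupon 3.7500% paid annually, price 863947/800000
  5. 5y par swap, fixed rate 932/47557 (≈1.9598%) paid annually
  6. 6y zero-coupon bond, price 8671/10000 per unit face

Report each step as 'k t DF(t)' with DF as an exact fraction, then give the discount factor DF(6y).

step 1 [1y] swap r/1=21/1979: DF=(1 − 21/1979·(0))/(1+21/1979) = 1979/2000 ≈ 0.989500
step 2 [2y] zero: DF = P = 9771/10000 ≈ 0.977100
step 3 [3y] bond c/1=9/400: DF=(4048997/4000000 − 9/400·(0.989500+0.977100))/(1+9/400) = 9467/10000 ≈ 0.946700
step 4 [4y] bond c/1=3/80: DF=(863947/800000 − 3/80·(0.989500+0.977100+0.946700))/(1+3/80) = 2339/2500 ≈ 0.935600
step 5 [5y] swap r/1=932/47557: DF=(1 − 932/47557·(0.989500+0.977100+0.946700+0.935600))/(1+932/47557) = 2267/2500 ≈ 0.906800
step 6 [6y] zero: DF = P = 8671/10000 ≈ 0.867100

1 1 1979/2000
2 2 9771/10000
3 3 9467/10000
4 4 2339/2500
5 5 2267/2500
6 6 8671/10000
DF(6y) = 8671/10000 ≈ 0.867100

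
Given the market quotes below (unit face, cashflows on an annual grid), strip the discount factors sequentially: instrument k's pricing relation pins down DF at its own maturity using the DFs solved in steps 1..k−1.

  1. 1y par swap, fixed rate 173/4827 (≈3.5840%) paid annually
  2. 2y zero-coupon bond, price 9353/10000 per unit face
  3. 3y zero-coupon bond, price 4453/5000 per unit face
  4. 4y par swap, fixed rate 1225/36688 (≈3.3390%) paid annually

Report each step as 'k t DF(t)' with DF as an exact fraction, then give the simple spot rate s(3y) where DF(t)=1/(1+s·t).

1 1 4827/5000
2 2 9353/10000
3 3 4453/5000
4 4 351/400
s(3y) = (1/(4453/5000) − 1)/(3) = 547/13359 ≈ 4.0946%

step 1 [1y] swap r/1=173/4827: DF=(1 − 173/4827·(0))/(1+173/4827) = 4827/5000 ≈ 0.965400
step 2 [2y] zero: DF = P = 9353/10000 ≈ 0.935300
step 3 [3y] zero: DF = P = 4453/5000 ≈ 0.890600
step 4 [4y] swap r/1=1225/36688: DF=(1 − 1225/36688·(0.965400+0.935300+0.890600))/(1+1225/36688) = 351/400 ≈ 0.877500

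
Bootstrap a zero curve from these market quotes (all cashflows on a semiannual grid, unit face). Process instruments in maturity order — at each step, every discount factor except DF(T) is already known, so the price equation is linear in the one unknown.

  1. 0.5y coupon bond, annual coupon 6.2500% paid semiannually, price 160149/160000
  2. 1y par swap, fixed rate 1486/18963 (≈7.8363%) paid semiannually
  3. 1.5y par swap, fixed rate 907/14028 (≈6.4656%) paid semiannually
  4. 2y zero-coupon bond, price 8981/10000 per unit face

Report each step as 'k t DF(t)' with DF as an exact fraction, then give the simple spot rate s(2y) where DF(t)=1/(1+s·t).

1 1/2 4853/5000
2 1 9257/10000
3 3/2 9093/10000
4 2 8981/10000
s(2y) = (1/(8981/10000) − 1)/(2) = 1019/17962 ≈ 5.6731%

step 1 [0.5y] bond c/2=1/32: DF=(160149/160000 − 1/32·(0))/(1+1/32) = 4853/5000 ≈ 0.970600
step 2 [1y] swap r/2=743/18963: DF=(1 − 743/18963·(0.970600))/(1+743/18963) = 9257/10000 ≈ 0.925700
step 3 [1.5y] swap r/2=907/28056: DF=(1 − 907/28056·(0.970600+0.925700))/(1+907/28056) = 9093/10000 ≈ 0.909300
step 4 [2y] zero: DF = P = 8981/10000 ≈ 0.898100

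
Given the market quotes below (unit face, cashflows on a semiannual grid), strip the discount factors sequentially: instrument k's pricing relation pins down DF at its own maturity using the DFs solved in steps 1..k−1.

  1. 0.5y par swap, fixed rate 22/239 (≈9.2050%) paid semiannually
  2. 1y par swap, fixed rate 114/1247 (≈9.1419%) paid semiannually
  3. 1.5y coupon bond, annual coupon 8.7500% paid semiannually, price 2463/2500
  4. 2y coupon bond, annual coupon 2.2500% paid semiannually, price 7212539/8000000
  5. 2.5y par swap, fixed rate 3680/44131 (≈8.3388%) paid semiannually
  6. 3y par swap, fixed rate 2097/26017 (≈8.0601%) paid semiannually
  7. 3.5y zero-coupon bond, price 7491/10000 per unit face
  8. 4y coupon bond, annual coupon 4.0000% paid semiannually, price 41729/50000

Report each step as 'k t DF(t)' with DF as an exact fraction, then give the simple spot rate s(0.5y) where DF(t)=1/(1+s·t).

step 1 [0.5y] swap r/2=11/239: DF=(1 − 11/239·(0))/(1+11/239) = 239/250 ≈ 0.956000
step 2 [1y] swap r/2=57/1247: DF=(1 − 57/1247·(0.956000))/(1+57/1247) = 1829/2000 ≈ 0.914500
step 3 [1.5y] bond c/2=7/160: DF=(2463/2500 − 7/160·(0.956000+0.914500))/(1+7/160) = 1731/2000 ≈ 0.865500
step 4 [2y] bond c/2=9/800: DF=(7212539/8000000 − 9/800·(0.956000+0.914500+0.865500))/(1+9/800) = 8611/10000 ≈ 0.861100
step 5 [2.5y] swap r/2=1840/44131: DF=(1 − 1840/44131·(0.956000+0.914500+0.865500+0.861100))/(1+1840/44131) = 102/125 ≈ 0.816000
step 6 [3y] swap r/2=2097/52034: DF=(1 − 2097/52034·(0.956000+0.914500+0.865500+0.861100+0.816000))/(1+2097/52034) = 7903/10000 ≈ 0.790300
step 7 [3.5y] zero: DF = P = 7491/10000 ≈ 0.749100
step 8 [4y] bond c/2=1/50: DF=(41729/50000 − 1/50·(0.956000+0.914500+0.865500+0.861100+0.816000+0.790300+0.749100))/(1+1/50) = 1403/2000 ≈ 0.701500

1 1/2 239/250
2 1 1829/2000
3 3/2 1731/2000
4 2 8611/10000
5 5/2 102/125
6 3 7903/10000
7 7/2 7491/10000
8 4 1403/2000
s(0.5y) = (1/(239/250) − 1)/(1/2) = 22/239 ≈ 9.2050%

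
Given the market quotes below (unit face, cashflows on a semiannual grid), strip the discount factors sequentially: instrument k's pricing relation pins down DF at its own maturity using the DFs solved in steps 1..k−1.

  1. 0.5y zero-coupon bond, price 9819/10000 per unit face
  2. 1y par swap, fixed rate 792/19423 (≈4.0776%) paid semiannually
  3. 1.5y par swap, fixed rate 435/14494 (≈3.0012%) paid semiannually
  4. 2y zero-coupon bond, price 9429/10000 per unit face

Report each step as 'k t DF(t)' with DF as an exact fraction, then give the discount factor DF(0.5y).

step 1 [0.5y] zero: DF = P = 9819/10000 ≈ 0.981900
step 2 [1y] swap r/2=396/19423: DF=(1 − 396/19423·(0.981900))/(1+396/19423) = 2401/2500 ≈ 0.960400
step 3 [1.5y] swap r/2=435/28988: DF=(1 − 435/28988·(0.981900+0.960400))/(1+435/28988) = 1913/2000 ≈ 0.956500
step 4 [2y] zero: DF = P = 9429/10000 ≈ 0.942900

1 1/2 9819/10000
2 1 2401/2500
3 3/2 1913/2000
4 2 9429/10000
DF(0.5y) = 9819/10000 ≈ 0.981900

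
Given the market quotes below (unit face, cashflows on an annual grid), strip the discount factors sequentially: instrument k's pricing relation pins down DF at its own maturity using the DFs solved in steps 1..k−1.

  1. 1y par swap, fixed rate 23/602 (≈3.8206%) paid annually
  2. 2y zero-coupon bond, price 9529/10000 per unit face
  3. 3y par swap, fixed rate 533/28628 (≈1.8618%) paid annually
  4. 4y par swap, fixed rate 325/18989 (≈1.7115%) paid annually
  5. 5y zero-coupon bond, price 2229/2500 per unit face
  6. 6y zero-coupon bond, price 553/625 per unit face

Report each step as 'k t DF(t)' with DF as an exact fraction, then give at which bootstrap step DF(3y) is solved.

step 1 [1y] swap r/1=23/602: DF=(1 − 23/602·(0))/(1+23/602) = 602/625 ≈ 0.963200
step 2 [2y] zero: DF = P = 9529/10000 ≈ 0.952900
step 3 [3y] swap r/1=533/28628: DF=(1 − 533/28628·(0.963200+0.952900))/(1+533/28628) = 9467/10000 ≈ 0.946700
step 4 [4y] swap r/1=325/18989: DF=(1 − 325/18989·(0.963200+0.952900+0.946700))/(1+325/18989) = 187/200 ≈ 0.935000
step 5 [5y] zero: DF = P = 2229/2500 ≈ 0.891600
step 6 [6y] zero: DF = P = 553/625 ≈ 0.884800

1 1 602/625
2 2 9529/10000
3 3 9467/10000
4 4 187/200
5 5 2229/2500
6 6 553/625
DF(3y) is solved at step 3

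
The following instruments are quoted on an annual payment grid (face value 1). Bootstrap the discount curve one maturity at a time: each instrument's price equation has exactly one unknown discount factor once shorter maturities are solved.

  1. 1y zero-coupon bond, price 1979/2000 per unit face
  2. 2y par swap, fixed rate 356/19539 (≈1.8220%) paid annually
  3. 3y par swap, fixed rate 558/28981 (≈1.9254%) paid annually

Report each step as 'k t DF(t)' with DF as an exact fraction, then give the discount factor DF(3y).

1 1 1979/2000
2 2 2411/2500
3 3 4721/5000
DF(3y) = 4721/5000 ≈ 0.944200

step 1 [1y] zero: DF = P = 1979/2000 ≈ 0.989500
step 2 [2y] swap r/1=356/19539: DF=(1 − 356/19539·(0.989500))/(1+356/19539) = 2411/2500 ≈ 0.964400
step 3 [3y] swap r/1=558/28981: DF=(1 − 558/28981·(0.989500+0.964400))/(1+558/28981) = 4721/5000 ≈ 0.944200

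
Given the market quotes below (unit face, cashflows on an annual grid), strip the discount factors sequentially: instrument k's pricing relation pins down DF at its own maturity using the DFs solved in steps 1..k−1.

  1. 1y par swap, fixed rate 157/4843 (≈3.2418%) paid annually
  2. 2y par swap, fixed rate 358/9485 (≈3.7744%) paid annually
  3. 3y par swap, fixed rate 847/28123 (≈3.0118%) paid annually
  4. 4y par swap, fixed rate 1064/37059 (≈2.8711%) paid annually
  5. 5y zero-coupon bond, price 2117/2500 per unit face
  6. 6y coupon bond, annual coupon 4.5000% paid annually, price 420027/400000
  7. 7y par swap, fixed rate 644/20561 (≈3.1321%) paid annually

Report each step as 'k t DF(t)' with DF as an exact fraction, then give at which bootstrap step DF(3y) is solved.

1 1 4843/5000
2 2 2321/2500
3 3 9153/10000
4 4 1117/1250
5 5 2117/2500
6 6 1011/1250
7 7 2017/2500
DF(3y) is solved at step 3

step 1 [1y] swap r/1=157/4843: DF=(1 − 157/4843·(0))/(1+157/4843) = 4843/5000 ≈ 0.968600
step 2 [2y] swap r/1=358/9485: DF=(1 − 358/9485·(0.968600))/(1+358/9485) = 2321/2500 ≈ 0.928400
step 3 [3y] swap r/1=847/28123: DF=(1 − 847/28123·(0.968600+0.928400))/(1+847/28123) = 9153/10000 ≈ 0.915300
step 4 [4y] swap r/1=1064/37059: DF=(1 − 1064/37059·(0.968600+0.928400+0.915300))/(1+1064/37059) = 1117/1250 ≈ 0.893600
step 5 [5y] zero: DF = P = 2117/2500 ≈ 0.846800
step 6 [6y] bond c/1=9/200: DF=(420027/400000 − 9/200·(0.968600+0.928400+0.915300+0.893600+0.846800))/(1+9/200) = 1011/1250 ≈ 0.808800
step 7 [7y] swap r/1=644/20561: DF=(1 − 644/20561·(0.968600+0.928400+0.915300+0.893600+0.846800+0.808800))/(1+644/20561) = 2017/2500 ≈ 0.806800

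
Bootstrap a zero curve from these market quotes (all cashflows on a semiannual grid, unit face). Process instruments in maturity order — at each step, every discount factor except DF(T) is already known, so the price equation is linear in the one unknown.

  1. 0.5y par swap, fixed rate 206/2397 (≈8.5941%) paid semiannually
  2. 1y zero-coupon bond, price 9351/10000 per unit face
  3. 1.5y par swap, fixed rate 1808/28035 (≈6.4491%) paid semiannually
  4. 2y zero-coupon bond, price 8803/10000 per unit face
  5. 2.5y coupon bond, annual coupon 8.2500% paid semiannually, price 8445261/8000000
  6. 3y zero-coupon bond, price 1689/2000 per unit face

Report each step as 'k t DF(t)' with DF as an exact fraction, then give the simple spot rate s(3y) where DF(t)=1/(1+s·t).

step 1 [0.5y] swap r/2=103/2397: DF=(1 − 103/2397·(0))/(1+103/2397) = 2397/2500 ≈ 0.958800
step 2 [1y] zero: DF = P = 9351/10000 ≈ 0.935100
step 3 [1.5y] swap r/2=904/28035: DF=(1 − 904/28035·(0.958800+0.935100))/(1+904/28035) = 1137/1250 ≈ 0.909600
step 4 [2y] zero: DF = P = 8803/10000 ≈ 0.880300
step 5 [2.5y] bond c/2=33/800: DF=(8445261/8000000 − 33/800·(0.958800+0.935100+0.909600+0.880300))/(1+33/800) = 8679/10000 ≈ 0.867900
step 6 [3y] zero: DF = P = 1689/2000 ≈ 0.844500

1 1/2 2397/2500
2 1 9351/10000
3 3/2 1137/1250
4 2 8803/10000
5 5/2 8679/10000
6 3 1689/2000
s(3y) = (1/(1689/2000) − 1)/(3) = 311/5067 ≈ 6.1378%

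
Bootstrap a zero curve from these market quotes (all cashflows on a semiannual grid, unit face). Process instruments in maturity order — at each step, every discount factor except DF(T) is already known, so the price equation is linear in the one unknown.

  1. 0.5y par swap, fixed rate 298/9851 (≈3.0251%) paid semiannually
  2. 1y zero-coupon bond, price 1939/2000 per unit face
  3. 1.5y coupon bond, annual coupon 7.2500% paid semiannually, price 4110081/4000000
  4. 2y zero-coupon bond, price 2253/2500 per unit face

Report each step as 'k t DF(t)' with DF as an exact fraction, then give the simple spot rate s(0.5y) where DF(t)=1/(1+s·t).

step 1 [0.5y] swap r/2=149/9851: DF=(1 − 149/9851·(0))/(1+149/9851) = 9851/10000 ≈ 0.985100
step 2 [1y] zero: DF = P = 1939/2000 ≈ 0.969500
step 3 [1.5y] bond c/2=29/800: DF=(4110081/4000000 − 29/800·(0.985100+0.969500))/(1+29/800) = 577/625 ≈ 0.923200
step 4 [2y] zero: DF = P = 2253/2500 ≈ 0.901200

1 1/2 9851/10000
2 1 1939/2000
3 3/2 577/625
4 2 2253/2500
s(0.5y) = (1/(9851/10000) − 1)/(1/2) = 298/9851 ≈ 3.0251%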